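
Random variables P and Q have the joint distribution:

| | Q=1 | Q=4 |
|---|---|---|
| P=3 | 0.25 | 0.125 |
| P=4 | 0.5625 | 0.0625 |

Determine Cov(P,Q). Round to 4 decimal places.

E[P] = 3.625,  E[Q] = 1.5625
E[PQ] = 5.5
Cov(P,Q) = E[PQ] − E[P]E[Q] = 5.5 − (3.625)(1.5625) = -0.1640625

-0.1641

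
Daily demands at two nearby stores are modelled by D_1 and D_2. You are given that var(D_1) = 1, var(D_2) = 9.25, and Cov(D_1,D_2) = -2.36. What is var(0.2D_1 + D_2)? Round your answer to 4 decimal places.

8.3460

var(0.2D_1 + D_2) = (0.2)²·var(D_1) + (1)²·var(D_2) + 2·(0.2)·(1)·Cov(D_1,D_2)
= 0.04·1 + 1·9.25 + 0.4·-2.36 = 8.346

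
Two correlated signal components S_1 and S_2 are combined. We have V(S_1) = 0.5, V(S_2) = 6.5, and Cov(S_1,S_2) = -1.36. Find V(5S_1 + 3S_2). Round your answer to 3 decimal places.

30.200

V(5S_1 + 3S_2) = (5)²·V(S_1) + (3)²·V(S_2) + 2·(5)·(3)·Cov(S_1,S_2)
= 25·0.5 + 9·6.5 + 30·-1.36 = 30.2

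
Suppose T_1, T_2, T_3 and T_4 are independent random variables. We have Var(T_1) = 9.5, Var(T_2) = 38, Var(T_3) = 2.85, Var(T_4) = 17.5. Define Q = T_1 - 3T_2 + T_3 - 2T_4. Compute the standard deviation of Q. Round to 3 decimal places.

20.600

By independence, Var(Q) = (1)²Var(T_1) + (-3)²Var(T_2) + (1)²Var(T_3) + (-2)²Var(T_4)
= (1)²·9.5 + (-3)²·38 + (1)²·2.85 + (-2)²·17.5 = 424.35
SD(Q) = √424.35 ≈ 20.600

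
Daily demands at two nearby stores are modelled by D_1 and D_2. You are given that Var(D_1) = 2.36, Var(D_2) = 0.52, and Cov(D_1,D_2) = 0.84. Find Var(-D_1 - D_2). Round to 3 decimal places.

Var(-D_1 - D_2) = (-1)²·Var(D_1) + (-1)²·Var(D_2) + 2·(-1)·(-1)·Cov(D_1,D_2)
= 1·2.36 + 1·0.52 + 2·0.84 = 4.56

4.560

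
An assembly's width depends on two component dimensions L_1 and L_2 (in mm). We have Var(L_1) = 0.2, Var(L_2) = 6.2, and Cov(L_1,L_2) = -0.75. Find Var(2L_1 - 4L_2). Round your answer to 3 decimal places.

Var(2L_1 - 4L_2) = (2)²·Var(L_1) + (-4)²·Var(L_2) + 2·(2)·(-4)·Cov(L_1,L_2)
= 4·0.2 + 16·6.2 + -16·-0.75 = 112

112.000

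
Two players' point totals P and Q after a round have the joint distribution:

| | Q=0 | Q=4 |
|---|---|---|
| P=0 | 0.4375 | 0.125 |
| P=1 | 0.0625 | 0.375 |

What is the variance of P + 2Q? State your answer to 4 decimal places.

E[P] = 0.4375,  E[Q] = 2,  E[PQ] = 1.5
Var(P) = 0.4375 − (0.4375)² = 0.24609375;  Var(Q) = 8 − (2)² = 4
cov(P,Q) = 1.5 − (0.4375)(2) = 0.625
Var(P + 2Q) = (1)²·0.24609375 + (2)²·4 + 2·(1)·(2)·0.625 = 18.74609375

18.7461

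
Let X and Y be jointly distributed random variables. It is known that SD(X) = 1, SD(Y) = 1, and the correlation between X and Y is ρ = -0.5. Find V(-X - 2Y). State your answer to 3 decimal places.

3.000

V(X) = (1)² = 1;  V(Y) = (1)² = 1
Cov(X,Y) = ρ·SD(X)·SD(Y) = -0.5·1·1 = -0.5
V(-X - 2Y) = (-1)²·V(X) + (-2)²·V(Y) + 2·(-1)·(-2)·Cov(X,Y)
= 1·1 + 4·1 + 4·-0.5 = 3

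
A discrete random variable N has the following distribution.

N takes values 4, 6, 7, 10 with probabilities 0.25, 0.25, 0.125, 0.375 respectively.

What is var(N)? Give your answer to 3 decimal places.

E[N] = (4)(0.25) + (6)(0.25) + (7)(0.125) + (10)(0.375) = 7.125
E[N²] = (4)²(0.25) + (6)²(0.25) + (7)²(0.125) + (10)²(0.375) = 56.625
var(N) = E[N²] − (E[N])² = 56.625 − (7.125)² = 5.859375

5.859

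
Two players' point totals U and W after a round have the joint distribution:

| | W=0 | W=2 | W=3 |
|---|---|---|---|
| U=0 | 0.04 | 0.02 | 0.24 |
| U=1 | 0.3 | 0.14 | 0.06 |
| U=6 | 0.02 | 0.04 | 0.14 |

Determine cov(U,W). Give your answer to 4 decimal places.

E[U] = 1.7,  E[W] = 1.72
E[UW] = 3.46
cov(U,W) = E[UW] − E[U]E[W] = 3.46 − (1.7)(1.72) = 0.536

0.5360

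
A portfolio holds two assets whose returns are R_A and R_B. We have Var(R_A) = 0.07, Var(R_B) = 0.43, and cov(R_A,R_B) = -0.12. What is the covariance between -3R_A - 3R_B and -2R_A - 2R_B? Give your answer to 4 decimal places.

1.5600

cov(-3R_A - 3R_B, -2R_A - 2R_B) = (-3)(-2)Var(R_A) + (-3)(-2)Var(R_B) + [(-3)(-2) + (-3)(-2)]cov(R_A,R_B)
= 6·0.07 + 6·0.43 + 12·-0.12 = 1.56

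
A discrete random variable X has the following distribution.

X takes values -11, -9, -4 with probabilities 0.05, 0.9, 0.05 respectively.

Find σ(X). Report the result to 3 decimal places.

E[X] = (-11)(0.05) + (-9)(0.9) + (-4)(0.05) = -8.85
E[X²] = (-11)²(0.05) + (-9)²(0.9) + (-4)²(0.05) = 79.75
V(X) = E[X²] − (E[X])² = 79.75 − (-8.85)² = 1.4275
σ(X) = √1.4275 ≈ 1.195

1.195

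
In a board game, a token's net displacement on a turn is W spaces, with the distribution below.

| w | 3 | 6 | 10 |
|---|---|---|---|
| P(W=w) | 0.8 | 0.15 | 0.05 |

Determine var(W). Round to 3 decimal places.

3.160

E[W] = (3)(0.8) + (6)(0.15) + (10)(0.05) = 3.8
E[W²] = (3)²(0.8) + (6)²(0.15) + (10)²(0.05) = 17.6
var(W) = E[W²] − (E[W])² = 17.6 − (3.8)² = 3.16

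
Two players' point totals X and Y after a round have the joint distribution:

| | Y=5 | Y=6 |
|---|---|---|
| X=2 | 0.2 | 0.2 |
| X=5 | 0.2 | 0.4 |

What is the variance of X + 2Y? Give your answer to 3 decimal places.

E[X] = 3.8,  E[Y] = 5.6,  E[XY] = 21.4
var(X) = 16.6 − (3.8)² = 2.16;  var(Y) = 31.6 − (5.6)² = 0.24
Cov(X,Y) = 21.4 − (3.8)(5.6) = 0.12
var(X + 2Y) = (1)²·2.16 + (2)²·0.24 + 2·(1)·(2)·0.12 = 3.6

3.600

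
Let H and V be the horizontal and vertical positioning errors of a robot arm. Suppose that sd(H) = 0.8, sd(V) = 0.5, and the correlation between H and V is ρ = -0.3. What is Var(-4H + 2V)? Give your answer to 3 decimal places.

13.160

Var(H) = (0.8)² = 0.64;  Var(V) = (0.5)² = 0.25
Cov(H,V) = ρ·sd(H)·sd(V) = -0.3·0.8·0.5 = -0.12
Var(-4H + 2V) = (-4)²·Var(H) + (2)²·Var(V) + 2·(-4)·(2)·Cov(H,V)
= 16·0.64 + 4·0.25 + -16·-0.12 = 13.16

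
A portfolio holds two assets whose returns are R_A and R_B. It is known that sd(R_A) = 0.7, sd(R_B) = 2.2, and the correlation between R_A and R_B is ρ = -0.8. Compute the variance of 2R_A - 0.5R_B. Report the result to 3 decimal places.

Var(R_A) = (0.7)² = 0.49;  Var(R_B) = (2.2)² = 4.84
Cov(R_A,R_B) = ρ·sd(R_A)·sd(R_B) = -0.8·0.7·2.2 = -1.232
Var(2R_A - 0.5R_B) = (2)²·Var(R_A) + (-0.5)²·Var(R_B) + 2·(2)·(-0.5)·Cov(R_A,R_B)
= 4·0.49 + 0.25·4.84 + -2·-1.232 = 5.634

5.634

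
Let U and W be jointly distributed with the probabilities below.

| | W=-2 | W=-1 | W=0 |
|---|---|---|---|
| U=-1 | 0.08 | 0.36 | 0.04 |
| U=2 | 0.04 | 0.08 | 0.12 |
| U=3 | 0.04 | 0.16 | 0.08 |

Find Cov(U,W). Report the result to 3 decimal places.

E[U] = 0.84,  E[W] = -0.92
E[UW] = -0.52
Cov(U,W) = E[UW] − E[U]E[W] = -0.52 − (0.84)(-0.92) = 0.2528

0.253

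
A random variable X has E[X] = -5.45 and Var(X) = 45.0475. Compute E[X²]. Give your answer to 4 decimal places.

E[X²] = Var(X) + (E[X])² = 45.0475 + (-5.45)² = 74.75

74.7500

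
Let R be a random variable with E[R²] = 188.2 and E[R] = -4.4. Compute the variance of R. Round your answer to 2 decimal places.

168.84

var(R) = 188.2 − (-4.4)² = 168.84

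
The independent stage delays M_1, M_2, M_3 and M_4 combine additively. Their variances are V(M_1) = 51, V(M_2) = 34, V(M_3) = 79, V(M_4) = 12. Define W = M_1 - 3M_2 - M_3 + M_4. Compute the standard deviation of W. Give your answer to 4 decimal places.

By independence, V(W) = (1)²V(M_1) + (-3)²V(M_2) + (-1)²V(M_3) + (1)²V(M_4)
= (1)²·51 + (-3)²·34 + (-1)²·79 + (1)²·12 = 448
SD(W) = √448 ≈ 21.1660

21.1660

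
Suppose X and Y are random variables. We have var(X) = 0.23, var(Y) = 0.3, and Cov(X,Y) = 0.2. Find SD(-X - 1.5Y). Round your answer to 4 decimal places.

var(-X - 1.5Y) = (-1)²·var(X) + (-1.5)²·var(Y) + 2·(-1)·(-1.5)·Cov(X,Y)
= 1·0.23 + 2.25·0.3 + 3·0.2 = 1.505
SD(-X - 1.5Y) = √1.505 ≈ 1.2268

1.2268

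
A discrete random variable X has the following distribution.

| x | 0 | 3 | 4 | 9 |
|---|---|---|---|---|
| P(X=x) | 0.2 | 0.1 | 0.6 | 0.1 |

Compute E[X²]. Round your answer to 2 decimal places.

E[X²] = (0)²(0.2) + (3)²(0.1) + (4)²(0.6) + (9)²(0.1) = 18.6

18.60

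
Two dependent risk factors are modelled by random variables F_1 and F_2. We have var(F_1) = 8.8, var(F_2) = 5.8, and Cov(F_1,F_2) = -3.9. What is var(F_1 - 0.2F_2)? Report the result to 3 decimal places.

var(F_1 - 0.2F_2) = (1)²·var(F_1) + (-0.2)²·var(F_2) + 2·(1)·(-0.2)·Cov(F_1,F_2)
= 1·8.8 + 0.04·5.8 + -0.4·-3.9 = 10.592

10.592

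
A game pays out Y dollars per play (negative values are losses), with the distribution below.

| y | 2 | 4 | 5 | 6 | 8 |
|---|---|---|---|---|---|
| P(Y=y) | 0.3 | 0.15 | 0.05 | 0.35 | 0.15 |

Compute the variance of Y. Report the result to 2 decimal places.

E[Y] = (2)(0.3) + (4)(0.15) + (5)(0.05) + (6)(0.35) + (8)(0.15) = 4.75
E[Y²] = (2)²(0.3) + (4)²(0.15) + (5)²(0.05) + (6)²(0.35) + (8)²(0.15) = 27.05
Var(Y) = E[Y²] − (E[Y])² = 27.05 − (4.75)² = 4.4875

4.49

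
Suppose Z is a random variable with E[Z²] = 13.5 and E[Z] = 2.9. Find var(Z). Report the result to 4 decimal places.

var(Z) = 13.5 − (2.9)² = 5.09

5.0900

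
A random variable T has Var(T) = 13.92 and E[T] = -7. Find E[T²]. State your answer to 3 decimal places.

E[T²] = Var(T) + (E[T])² = 13.92 + (-7)² = 62.92

62.920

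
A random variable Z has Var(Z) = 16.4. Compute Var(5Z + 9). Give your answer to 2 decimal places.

410.00

Var(5Z + 9) = (5)²·Var(Z) = 25·16.4 = 410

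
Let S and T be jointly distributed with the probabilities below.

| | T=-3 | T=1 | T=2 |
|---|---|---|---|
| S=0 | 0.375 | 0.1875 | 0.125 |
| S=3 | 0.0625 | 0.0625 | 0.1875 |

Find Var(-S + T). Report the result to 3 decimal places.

4.859

E[S] = 0.9375,  E[T] = -0.4375,  E[ST] = 0.75
Var(S) = 2.8125 − (0.9375)² = 1.93359375;  Var(T) = 5.4375 − (-0.4375)² = 5.24609375
Cov(S,T) = 0.75 − (0.9375)(-0.4375) = 1.16015625
Var(-S + T) = (-1)²·1.93359375 + (1)²·5.24609375 + 2·(-1)·(1)·1.16015625 = 4.859375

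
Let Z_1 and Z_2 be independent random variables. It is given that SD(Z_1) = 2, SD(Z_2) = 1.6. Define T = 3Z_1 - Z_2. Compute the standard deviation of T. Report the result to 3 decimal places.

Var(Z_1) = 4, Var(Z_2) = 2.56
By independence, Var(T) = (3)²Var(Z_1) + (-1)²Var(Z_2)
= (3)²·4 + (-1)²·2.56 = 38.56
SD(T) = √38.56 ≈ 6.210

6.210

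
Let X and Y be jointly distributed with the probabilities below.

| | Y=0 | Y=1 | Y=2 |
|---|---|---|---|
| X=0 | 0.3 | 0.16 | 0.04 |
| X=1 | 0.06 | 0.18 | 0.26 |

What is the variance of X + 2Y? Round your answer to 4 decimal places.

E[X] = 0.5,  E[Y] = 0.94,  E[XY] = 0.7
V(X) = 0.5 − (0.5)² = 0.25;  V(Y) = 1.54 − (0.94)² = 0.6564
cov(X,Y) = 0.7 − (0.5)(0.94) = 0.23
V(X + 2Y) = (1)²·0.25 + (2)²·0.6564 + 2·(1)·(2)·0.23 = 3.7956

3.7956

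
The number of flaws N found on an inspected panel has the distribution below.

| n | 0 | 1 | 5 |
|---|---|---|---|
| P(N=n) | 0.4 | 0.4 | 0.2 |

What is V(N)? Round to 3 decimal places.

3.440

E[N] = (0)(0.4) + (1)(0.4) + (5)(0.2) = 1.4
E[N²] = (0)²(0.4) + (1)²(0.4) + (5)²(0.2) = 5.4
V(N) = E[N²] − (E[N])² = 5.4 − (1.4)² = 3.44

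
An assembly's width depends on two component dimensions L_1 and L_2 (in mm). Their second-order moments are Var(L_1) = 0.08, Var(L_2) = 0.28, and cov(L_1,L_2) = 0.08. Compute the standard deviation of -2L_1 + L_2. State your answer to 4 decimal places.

Var(-2L_1 + L_2) = (-2)²·Var(L_1) + (1)²·Var(L_2) + 2·(-2)·(1)·cov(L_1,L_2)
= 4·0.08 + 1·0.28 + -4·0.08 = 0.28
σ(-2L_1 + L_2) = √0.28 ≈ 0.5292

0.5292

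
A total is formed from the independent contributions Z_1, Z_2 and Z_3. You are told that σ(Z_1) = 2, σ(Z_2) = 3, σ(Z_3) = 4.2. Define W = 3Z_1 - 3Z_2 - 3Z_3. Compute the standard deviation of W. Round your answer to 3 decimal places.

V(Z_1) = 4, V(Z_2) = 9, V(Z_3) = 17.64
By independence, V(W) = (3)²V(Z_1) + (-3)²V(Z_2) + (-3)²V(Z_3)
= (3)²·4 + (-3)²·9 + (-3)²·17.64 = 275.76
σ(W) = √275.76 ≈ 16.606

16.606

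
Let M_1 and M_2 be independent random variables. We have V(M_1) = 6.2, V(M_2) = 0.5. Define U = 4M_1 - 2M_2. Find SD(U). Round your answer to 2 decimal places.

10.06

By independence, V(U) = (4)²V(M_1) + (-2)²V(M_2)
= (4)²·6.2 + (-2)²·0.5 = 101.2
SD(U) = √101.2 ≈ 10.06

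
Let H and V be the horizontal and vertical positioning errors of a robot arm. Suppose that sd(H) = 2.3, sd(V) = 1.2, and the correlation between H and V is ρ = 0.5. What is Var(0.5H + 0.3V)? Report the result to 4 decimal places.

Var(H) = (2.3)² = 5.29;  Var(V) = (1.2)² = 1.44
Cov(H,V) = ρ·sd(H)·sd(V) = 0.5·2.3·1.2 = 1.38
Var(0.5H + 0.3V) = (0.5)²·Var(H) + (0.3)²·Var(V) + 2·(0.5)·(0.3)·Cov(H,V)
= 0.25·5.29 + 0.09·1.44 + 0.3·1.38 = 1.8661

1.8661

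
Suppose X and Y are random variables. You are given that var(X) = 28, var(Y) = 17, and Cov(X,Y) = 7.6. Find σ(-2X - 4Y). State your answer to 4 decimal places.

var(-2X - 4Y) = (-2)²·var(X) + (-4)²·var(Y) + 2·(-2)·(-4)·Cov(X,Y)
= 4·28 + 16·17 + 16·7.6 = 505.6
σ(-2X - 4Y) = √505.6 ≈ 22.4856

22.4856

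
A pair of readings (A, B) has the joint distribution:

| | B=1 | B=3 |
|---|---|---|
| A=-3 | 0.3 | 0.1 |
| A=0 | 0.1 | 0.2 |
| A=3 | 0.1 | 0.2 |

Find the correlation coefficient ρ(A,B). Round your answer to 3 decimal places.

E[A] = -0.3,  E[B] = 2
E[AB] = 0.3
cov(A,B) = E[AB] − E[A]E[B] = 0.3 − (-0.3)(2) = 0.9
Var(A) = 6.21,  Var(B) = 1
ρ = 0.9 / √(6.21·1) ≈ 0.361

0.361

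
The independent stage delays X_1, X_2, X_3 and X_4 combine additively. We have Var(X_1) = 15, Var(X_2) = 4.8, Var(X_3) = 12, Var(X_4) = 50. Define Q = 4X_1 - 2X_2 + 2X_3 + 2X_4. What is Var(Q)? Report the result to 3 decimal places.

By independence, Var(Q) = (4)²Var(X_1) + (-2)²Var(X_2) + (2)²Var(X_3) + (2)²Var(X_4)
= (4)²·15 + (-2)²·4.8 + (2)²·12 + (2)²·50 = 507.2

507.200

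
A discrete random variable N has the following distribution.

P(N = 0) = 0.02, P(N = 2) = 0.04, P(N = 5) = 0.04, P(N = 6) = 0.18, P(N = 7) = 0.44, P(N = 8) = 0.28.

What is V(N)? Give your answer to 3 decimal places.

2.498

E[N] = (0)(0.02) + (2)(0.04) + (5)(0.04) + (6)(0.18) + (7)(0.44) + (8)(0.28) = 6.68
E[N²] = (0)²(0.02) + (2)²(0.04) + (5)²(0.04) + (6)²(0.18) + (7)²(0.44) + (8)²(0.28) = 47.12
V(N) = E[N²] − (E[N])² = 47.12 − (6.68)² = 2.4976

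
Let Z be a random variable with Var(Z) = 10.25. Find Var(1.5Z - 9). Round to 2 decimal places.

23.06

Var(1.5Z - 9) = (1.5)²·Var(Z) = 2.25·10.25 = 23.0625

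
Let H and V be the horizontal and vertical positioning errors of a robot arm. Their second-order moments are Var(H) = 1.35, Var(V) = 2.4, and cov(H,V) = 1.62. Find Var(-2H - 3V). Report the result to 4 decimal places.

46.4400

Var(-2H - 3V) = (-2)²·Var(H) + (-3)²·Var(V) + 2·(-2)·(-3)·cov(H,V)
= 4·1.35 + 9·2.4 + 12·1.62 = 46.44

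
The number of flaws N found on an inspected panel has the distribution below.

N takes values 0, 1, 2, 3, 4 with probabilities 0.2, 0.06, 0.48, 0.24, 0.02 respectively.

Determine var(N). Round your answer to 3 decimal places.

E[N] = (0)(0.2) + (1)(0.06) + (2)(0.48) + (3)(0.24) + (4)(0.02) = 1.82
E[N²] = (0)²(0.2) + (1)²(0.06) + (2)²(0.48) + (3)²(0.24) + (4)²(0.02) = 4.46
var(N) = E[N²] − (E[N])² = 4.46 − (1.82)² = 1.1476

1.148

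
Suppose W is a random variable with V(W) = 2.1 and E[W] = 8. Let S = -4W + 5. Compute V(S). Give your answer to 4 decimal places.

33.6000

V(-4W + 5) = (-4)²·V(W) = 16·2.1 = 33.6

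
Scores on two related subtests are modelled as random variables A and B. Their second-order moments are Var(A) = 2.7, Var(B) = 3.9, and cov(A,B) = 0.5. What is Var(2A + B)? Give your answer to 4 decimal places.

Var(2A + B) = (2)²·Var(A) + (1)²·Var(B) + 2·(2)·(1)·cov(A,B)
= 4·2.7 + 1·3.9 + 4·0.5 = 16.7

16.7000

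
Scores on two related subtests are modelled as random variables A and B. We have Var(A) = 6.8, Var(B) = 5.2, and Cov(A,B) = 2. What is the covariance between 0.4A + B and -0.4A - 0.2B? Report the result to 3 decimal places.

-3.088

Cov(0.4A + B, -0.4A - 0.2B) = (0.4)(-0.4)Var(A) + (1)(-0.2)Var(B) + [(0.4)(-0.2) + (1)(-0.4)]Cov(A,B)
= -0.16·6.8 + -0.2·5.2 + -0.48·2 = -3.088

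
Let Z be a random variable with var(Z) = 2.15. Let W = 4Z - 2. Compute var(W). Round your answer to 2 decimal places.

34.40

var(4Z - 2) = (4)²·var(Z) = 16·2.15 = 34.4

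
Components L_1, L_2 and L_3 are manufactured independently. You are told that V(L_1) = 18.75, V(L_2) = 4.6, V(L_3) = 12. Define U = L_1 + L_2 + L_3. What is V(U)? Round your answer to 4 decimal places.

35.3500

By independence, V(U) = (1)²V(L_1) + (1)²V(L_2) + (1)²V(L_3)
= (1)²·18.75 + (1)²·4.6 + (1)²·12 = 35.35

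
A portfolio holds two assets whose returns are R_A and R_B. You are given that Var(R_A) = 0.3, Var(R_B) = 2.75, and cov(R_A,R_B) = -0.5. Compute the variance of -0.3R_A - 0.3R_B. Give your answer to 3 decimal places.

Var(-0.3R_A - 0.3R_B) = (-0.3)²·Var(R_A) + (-0.3)²·Var(R_B) + 2·(-0.3)·(-0.3)·cov(R_A,R_B)
= 0.09·0.3 + 0.09·2.75 + 0.18·-0.5 = 0.1845

0.185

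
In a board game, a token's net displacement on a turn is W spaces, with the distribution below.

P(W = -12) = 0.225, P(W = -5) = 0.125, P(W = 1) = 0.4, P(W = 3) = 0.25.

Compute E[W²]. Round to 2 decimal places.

E[W²] = (-12)²(0.225) + (-5)²(0.125) + (1)²(0.4) + (3)²(0.25) = 38.175

38.18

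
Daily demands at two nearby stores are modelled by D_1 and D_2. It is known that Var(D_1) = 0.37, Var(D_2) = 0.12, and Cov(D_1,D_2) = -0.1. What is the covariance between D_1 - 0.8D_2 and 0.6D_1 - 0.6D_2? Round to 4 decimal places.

Cov(D_1 - 0.8D_2, 0.6D_1 - 0.6D_2) = (1)(0.6)Var(D_1) + (-0.8)(-0.6)Var(D_2) + [(1)(-0.6) + (-0.8)(0.6)]Cov(D_1,D_2)
= 0.6·0.37 + 0.48·0.12 + -1.08·-0.1 = 0.3876

0.3876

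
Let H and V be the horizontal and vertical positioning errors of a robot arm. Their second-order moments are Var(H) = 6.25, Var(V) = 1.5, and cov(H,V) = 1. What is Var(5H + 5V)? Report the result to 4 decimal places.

Var(5H + 5V) = (5)²·Var(H) + (5)²·Var(V) + 2·(5)·(5)·cov(H,V)
= 25·6.25 + 25·1.5 + 50·1 = 243.75

243.7500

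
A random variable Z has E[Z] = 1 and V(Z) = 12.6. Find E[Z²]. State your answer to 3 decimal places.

E[Z²] = V(Z) + (E[Z])² = 12.6 + (1)² = 13.6

13.600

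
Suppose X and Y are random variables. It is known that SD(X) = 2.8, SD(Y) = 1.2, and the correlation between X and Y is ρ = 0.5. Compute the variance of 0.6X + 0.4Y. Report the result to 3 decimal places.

Var(X) = (2.8)² = 7.84;  Var(Y) = (1.2)² = 1.44
Cov(X,Y) = ρ·SD(X)·SD(Y) = 0.5·2.8·1.2 = 1.68
Var(0.6X + 0.4Y) = (0.6)²·Var(X) + (0.4)²·Var(Y) + 2·(0.6)·(0.4)·Cov(X,Y)
= 0.36·7.84 + 0.16·1.44 + 0.48·1.68 = 3.8592

3.859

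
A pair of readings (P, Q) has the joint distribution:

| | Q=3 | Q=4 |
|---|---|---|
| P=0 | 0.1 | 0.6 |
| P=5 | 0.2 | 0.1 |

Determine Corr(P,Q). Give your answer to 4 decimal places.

-0.5238

E[P] = 1.5,  E[Q] = 3.7
E[PQ] = 5
Cov(P,Q) = E[PQ] − E[P]E[Q] = 5 − (1.5)(3.7) = -0.55
Var(P) = 5.25,  Var(Q) = 0.21
ρ = -0.55 / √(5.25·0.21) ≈ -0.5238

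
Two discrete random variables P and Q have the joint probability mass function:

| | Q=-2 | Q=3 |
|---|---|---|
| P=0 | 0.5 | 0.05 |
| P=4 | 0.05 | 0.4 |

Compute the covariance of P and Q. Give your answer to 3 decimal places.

E[P] = 1.8,  E[Q] = 0.25
E[PQ] = 4.4
Cov(P,Q) = E[PQ] − E[P]E[Q] = 4.4 − (1.8)(0.25) = 3.95

3.950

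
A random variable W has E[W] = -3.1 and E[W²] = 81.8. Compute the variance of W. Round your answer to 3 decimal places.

Var(W) = 81.8 − (-3.1)² = 72.19

72.190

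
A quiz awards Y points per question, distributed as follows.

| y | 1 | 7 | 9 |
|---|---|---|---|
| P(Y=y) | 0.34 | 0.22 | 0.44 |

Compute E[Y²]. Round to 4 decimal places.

E[Y²] = (1)²(0.34) + (7)²(0.22) + (9)²(0.44) = 46.76

46.7600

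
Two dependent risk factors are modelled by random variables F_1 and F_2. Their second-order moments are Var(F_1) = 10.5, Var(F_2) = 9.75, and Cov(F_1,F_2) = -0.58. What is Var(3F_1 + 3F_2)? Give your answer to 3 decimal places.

171.810

Var(3F_1 + 3F_2) = (3)²·Var(F_1) + (3)²·Var(F_2) + 2·(3)·(3)·Cov(F_1,F_2)
= 9·10.5 + 9·9.75 + 18·-0.58 = 171.81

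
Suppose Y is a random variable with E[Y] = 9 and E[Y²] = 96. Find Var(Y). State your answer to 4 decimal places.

15.0000

Var(Y) = 96 − (9)² = 15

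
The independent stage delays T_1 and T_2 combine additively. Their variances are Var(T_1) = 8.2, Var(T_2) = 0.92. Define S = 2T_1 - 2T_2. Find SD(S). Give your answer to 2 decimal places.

By independence, Var(S) = (2)²Var(T_1) + (-2)²Var(T_2)
= (2)²·8.2 + (-2)²·0.92 = 36.48
SD(S) = √36.48 ≈ 6.04

6.04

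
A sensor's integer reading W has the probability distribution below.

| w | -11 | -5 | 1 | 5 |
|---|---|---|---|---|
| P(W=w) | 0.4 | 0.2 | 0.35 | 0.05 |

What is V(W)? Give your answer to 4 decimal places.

E[W] = (-11)(0.4) + (-5)(0.2) + (1)(0.35) + (5)(0.05) = -4.8
E[W²] = (-11)²(0.4) + (-5)²(0.2) + (1)²(0.35) + (5)²(0.05) = 55
V(W) = E[W²] − (E[W])² = 55 − (-4.8)² = 31.96

31.9600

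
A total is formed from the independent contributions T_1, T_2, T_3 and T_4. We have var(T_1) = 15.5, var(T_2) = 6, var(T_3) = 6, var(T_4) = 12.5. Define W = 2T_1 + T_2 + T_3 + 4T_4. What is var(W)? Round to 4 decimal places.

By independence, var(W) = (2)²var(T_1) + (1)²var(T_2) + (1)²var(T_3) + (4)²var(T_4)
= (2)²·15.5 + (1)²·6 + (1)²·6 + (4)²·12.5 = 274

274.0000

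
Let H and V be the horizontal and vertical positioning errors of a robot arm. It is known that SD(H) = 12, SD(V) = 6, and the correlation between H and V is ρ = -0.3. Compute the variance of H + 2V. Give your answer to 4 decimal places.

201.6000

Var(H) = (12)² = 144;  Var(V) = (6)² = 36
Cov(H,V) = ρ·SD(H)·SD(V) = -0.3·12·6 = -21.6
Var(H + 2V) = (1)²·Var(H) + (2)²·Var(V) + 2·(1)·(2)·Cov(H,V)
= 1·144 + 4·36 + 4·-21.6 = 201.6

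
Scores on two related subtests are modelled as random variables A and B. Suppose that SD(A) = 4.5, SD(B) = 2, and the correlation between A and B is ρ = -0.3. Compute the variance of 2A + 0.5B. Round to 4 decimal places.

Var(A) = (4.5)² = 20.25;  Var(B) = (2)² = 4
cov(A,B) = ρ·SD(A)·SD(B) = -0.3·4.5·2 = -2.7
Var(2A + 0.5B) = (2)²·Var(A) + (0.5)²·Var(B) + 2·(2)·(0.5)·cov(A,B)
= 4·20.25 + 0.25·4 + 2·-2.7 = 76.6

76.6000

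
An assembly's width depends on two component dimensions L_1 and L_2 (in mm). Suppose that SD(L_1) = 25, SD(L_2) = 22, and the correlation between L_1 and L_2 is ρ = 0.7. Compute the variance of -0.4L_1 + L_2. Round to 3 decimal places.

V(L_1) = (25)² = 625;  V(L_2) = (22)² = 484
cov(L_1,L_2) = ρ·SD(L_1)·SD(L_2) = 0.7·25·22 = 385
V(-0.4L_1 + L_2) = (-0.4)²·V(L_1) + (1)²·V(L_2) + 2·(-0.4)·(1)·cov(L_1,L_2)
= 0.16·625 + 1·484 + -0.8·385 = 276

276.000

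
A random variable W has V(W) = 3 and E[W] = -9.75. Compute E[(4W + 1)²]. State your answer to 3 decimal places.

1492.000

E[4W + 1] = 4·-9.75 + 1 = -38
V(4W + 1) = (4)²·3 = 48
E[(4W + 1)²] = V((4W + 1)) + (E[(4W + 1)])² = 48 + (-38)² = 1492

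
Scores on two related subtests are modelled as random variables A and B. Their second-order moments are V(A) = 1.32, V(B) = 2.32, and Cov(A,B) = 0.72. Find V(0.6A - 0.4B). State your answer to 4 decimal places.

V(0.6A - 0.4B) = (0.6)²·V(A) + (-0.4)²·V(B) + 2·(0.6)·(-0.4)·Cov(A,B)
= 0.36·1.32 + 0.16·2.32 + -0.48·0.72 = 0.5008

0.5008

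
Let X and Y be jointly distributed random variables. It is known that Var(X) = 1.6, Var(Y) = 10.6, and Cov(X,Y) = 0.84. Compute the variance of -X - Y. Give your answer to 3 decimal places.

Var(-X - Y) = (-1)²·Var(X) + (-1)²·Var(Y) + 2·(-1)·(-1)·Cov(X,Y)
= 1·1.6 + 1·10.6 + 2·0.84 = 13.88

13.880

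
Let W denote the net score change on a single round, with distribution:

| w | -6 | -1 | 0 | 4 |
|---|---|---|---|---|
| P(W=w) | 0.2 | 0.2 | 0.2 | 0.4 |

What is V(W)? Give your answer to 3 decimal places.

13.760

E[W] = (-6)(0.2) + (-1)(0.2) + (0)(0.2) + (4)(0.4) = 0.2
E[W²] = (-6)²(0.2) + (-1)²(0.2) + (0)²(0.2) + (4)²(0.4) = 13.8
V(W) = E[W²] − (E[W])² = 13.8 − (0.2)² = 13.76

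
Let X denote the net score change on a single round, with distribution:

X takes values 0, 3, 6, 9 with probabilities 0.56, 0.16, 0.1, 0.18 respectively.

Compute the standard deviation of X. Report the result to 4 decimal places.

3.5114

E[X] = (0)(0.56) + (3)(0.16) + (6)(0.1) + (9)(0.18) = 2.7
E[X²] = (0)²(0.56) + (3)²(0.16) + (6)²(0.1) + (9)²(0.18) = 19.62
var(X) = E[X²] − (E[X])² = 19.62 − (2.7)² = 12.33
sd(X) = √12.33 ≈ 3.5114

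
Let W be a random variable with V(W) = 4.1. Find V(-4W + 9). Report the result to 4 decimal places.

V(-4W + 9) = (-4)²·V(W) = 16·4.1 = 65.6

65.6000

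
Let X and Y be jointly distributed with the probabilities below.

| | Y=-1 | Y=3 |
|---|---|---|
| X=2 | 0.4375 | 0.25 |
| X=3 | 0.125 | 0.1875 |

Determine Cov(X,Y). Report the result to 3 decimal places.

E[X] = 2.3125,  E[Y] = 0.75
E[XY] = 1.9375
Cov(X,Y) = E[XY] − E[X]E[Y] = 1.9375 − (2.3125)(0.75) = 0.203125

0.203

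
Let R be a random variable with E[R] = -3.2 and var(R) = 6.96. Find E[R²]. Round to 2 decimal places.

E[R²] = var(R) + (E[R])² = 6.96 + (-3.2)² = 17.2

17.20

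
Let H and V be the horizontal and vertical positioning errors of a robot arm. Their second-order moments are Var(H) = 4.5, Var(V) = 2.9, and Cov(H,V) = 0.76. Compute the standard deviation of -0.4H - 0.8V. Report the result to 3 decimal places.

1.750

Var(-0.4H - 0.8V) = (-0.4)²·Var(H) + (-0.8)²·Var(V) + 2·(-0.4)·(-0.8)·Cov(H,V)
= 0.16·4.5 + 0.64·2.9 + 0.64·0.76 = 3.0624
SD(-0.4H - 0.8V) = √3.0624 ≈ 1.750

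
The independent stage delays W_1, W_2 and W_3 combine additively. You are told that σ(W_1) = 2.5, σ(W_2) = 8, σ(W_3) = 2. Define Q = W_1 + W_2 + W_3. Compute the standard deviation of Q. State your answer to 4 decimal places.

8.6168

var(W_1) = 6.25, var(W_2) = 64, var(W_3) = 4
By independence, var(Q) = (1)²var(W_1) + (1)²var(W_2) + (1)²var(W_3)
= (1)²·6.25 + (1)²·64 + (1)²·4 = 74.25
σ(Q) = √74.25 ≈ 8.6168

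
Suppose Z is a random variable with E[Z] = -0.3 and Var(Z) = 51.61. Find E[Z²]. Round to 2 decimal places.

51.70

E[Z²] = Var(Z) + (E[Z])² = 51.61 + (-0.3)² = 51.7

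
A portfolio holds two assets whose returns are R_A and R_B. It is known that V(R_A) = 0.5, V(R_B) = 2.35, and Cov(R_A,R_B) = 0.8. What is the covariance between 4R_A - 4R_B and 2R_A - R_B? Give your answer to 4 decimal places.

3.8000

Cov(4R_A - 4R_B, 2R_A - R_B) = (4)(2)V(R_A) + (-4)(-1)V(R_B) + [(4)(-1) + (-4)(2)]Cov(R_A,R_B)
= 8·0.5 + 4·2.35 + -12·0.8 = 3.8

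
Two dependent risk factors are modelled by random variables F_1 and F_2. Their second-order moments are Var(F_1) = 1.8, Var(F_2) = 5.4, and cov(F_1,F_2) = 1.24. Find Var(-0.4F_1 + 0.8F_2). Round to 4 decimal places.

2.9504

Var(-0.4F_1 + 0.8F_2) = (-0.4)²·Var(F_1) + (0.8)²·Var(F_2) + 2·(-0.4)·(0.8)·cov(F_1,F_2)
= 0.16·1.8 + 0.64·5.4 + -0.64·1.24 = 2.9504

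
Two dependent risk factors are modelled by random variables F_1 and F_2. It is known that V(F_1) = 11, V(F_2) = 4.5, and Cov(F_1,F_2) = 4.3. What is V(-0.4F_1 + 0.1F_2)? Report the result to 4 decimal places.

V(-0.4F_1 + 0.1F_2) = (-0.4)²·V(F_1) + (0.1)²·V(F_2) + 2·(-0.4)·(0.1)·Cov(F_1,F_2)
= 0.16·11 + 0.01·4.5 + -0.08·4.3 = 1.461

1.4610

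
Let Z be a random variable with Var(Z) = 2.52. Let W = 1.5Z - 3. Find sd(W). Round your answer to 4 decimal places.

2.3812

Var(1.5Z - 3) = (1.5)²·2.52 = 5.67
sd(W) = √5.67 ≈ 2.3812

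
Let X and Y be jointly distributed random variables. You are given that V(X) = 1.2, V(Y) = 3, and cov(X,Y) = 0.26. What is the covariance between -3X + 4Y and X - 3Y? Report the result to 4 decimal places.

-36.2200

cov(-3X + 4Y, X - 3Y) = (-3)(1)V(X) + (4)(-3)V(Y) + [(-3)(-3) + (4)(1)]cov(X,Y)
= -3·1.2 + -12·3 + 13·0.26 = -36.22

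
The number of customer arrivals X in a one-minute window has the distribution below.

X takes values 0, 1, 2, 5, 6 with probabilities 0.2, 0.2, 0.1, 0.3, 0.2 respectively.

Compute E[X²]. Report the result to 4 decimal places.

E[X²] = (0)²(0.2) + (1)²(0.2) + (2)²(0.1) + (5)²(0.3) + (6)²(0.2) = 15.3

15.3000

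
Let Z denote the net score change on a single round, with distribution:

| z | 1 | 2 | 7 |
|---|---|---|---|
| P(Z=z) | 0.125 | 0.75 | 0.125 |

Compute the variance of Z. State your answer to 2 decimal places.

E[Z] = (1)(0.125) + (2)(0.75) + (7)(0.125) = 2.5
E[Z²] = (1)²(0.125) + (2)²(0.75) + (7)²(0.125) = 9.25
var(Z) = E[Z²] − (E[Z])² = 9.25 − (2.5)² = 3

3.00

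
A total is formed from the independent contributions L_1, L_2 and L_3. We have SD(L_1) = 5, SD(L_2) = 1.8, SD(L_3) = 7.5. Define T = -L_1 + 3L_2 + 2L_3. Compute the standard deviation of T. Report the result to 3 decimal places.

16.708

Var(L_1) = 25, Var(L_2) = 3.24, Var(L_3) = 56.25
By independence, Var(T) = (-1)²Var(L_1) + (3)²Var(L_2) + (2)²Var(L_3)
= (-1)²·25 + (3)²·3.24 + (2)²·56.25 = 279.16
SD(T) = √279.16 ≈ 16.708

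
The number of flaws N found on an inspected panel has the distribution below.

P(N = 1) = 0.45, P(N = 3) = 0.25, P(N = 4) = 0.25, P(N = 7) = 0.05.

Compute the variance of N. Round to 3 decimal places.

2.648

E[N] = (1)(0.45) + (3)(0.25) + (4)(0.25) + (7)(0.05) = 2.55
E[N²] = (1)²(0.45) + (3)²(0.25) + (4)²(0.25) + (7)²(0.05) = 9.15
V(N) = E[N²] − (E[N])² = 9.15 − (2.55)² = 2.6475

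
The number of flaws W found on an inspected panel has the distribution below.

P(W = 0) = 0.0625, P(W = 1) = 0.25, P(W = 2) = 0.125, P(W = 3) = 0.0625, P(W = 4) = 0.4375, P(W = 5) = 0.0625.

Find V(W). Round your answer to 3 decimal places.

2.313

E[W] = (0)(0.0625) + (1)(0.25) + (2)(0.125) + (3)(0.0625) + (4)(0.4375) + (5)(0.0625) = 2.75
E[W²] = (0)²(0.0625) + (1)²(0.25) + (2)²(0.125) + (3)²(0.0625) + (4)²(0.4375) + (5)²(0.0625) = 9.875
V(W) = E[W²] − (E[W])² = 9.875 − (2.75)² = 2.3125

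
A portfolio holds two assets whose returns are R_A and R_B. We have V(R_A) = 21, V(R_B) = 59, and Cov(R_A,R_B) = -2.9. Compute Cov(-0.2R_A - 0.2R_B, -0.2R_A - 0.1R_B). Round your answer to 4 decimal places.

1.8460

Cov(-0.2R_A - 0.2R_B, -0.2R_A - 0.1R_B) = (-0.2)(-0.2)V(R_A) + (-0.2)(-0.1)V(R_B) + [(-0.2)(-0.1) + (-0.2)(-0.2)]Cov(R_A,R_B)
= 0.04·21 + 0.02·59 + 0.06·-2.9 = 1.846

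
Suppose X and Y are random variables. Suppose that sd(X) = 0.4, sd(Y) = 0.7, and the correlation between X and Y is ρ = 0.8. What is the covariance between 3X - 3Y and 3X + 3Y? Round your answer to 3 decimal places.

-2.970

Var(X) = (0.4)² = 0.16;  Var(Y) = (0.7)² = 0.49
Cov(X,Y) = ρ·sd(X)·sd(Y) = 0.8·0.4·0.7 = 0.224
Cov(3X - 3Y, 3X + 3Y) = (3)(3)Var(X) + (-3)(3)Var(Y) + [(3)(3) + (-3)(3)]Cov(X,Y)
= 9·0.16 + -9·0.49 + 0·0.224 = -2.97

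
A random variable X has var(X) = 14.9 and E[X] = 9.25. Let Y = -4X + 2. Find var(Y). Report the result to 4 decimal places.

var(-4X + 2) = (-4)²·var(X) = 16·14.9 = 238.4

238.4000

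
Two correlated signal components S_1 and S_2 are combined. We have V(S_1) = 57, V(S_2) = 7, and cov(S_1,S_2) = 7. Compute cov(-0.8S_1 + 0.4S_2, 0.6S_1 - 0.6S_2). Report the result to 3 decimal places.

-24.000

cov(-0.8S_1 + 0.4S_2, 0.6S_1 - 0.6S_2) = (-0.8)(0.6)V(S_1) + (0.4)(-0.6)V(S_2) + [(-0.8)(-0.6) + (0.4)(0.6)]cov(S_1,S_2)
= -0.48·57 + -0.24·7 + 0.72·7 = -24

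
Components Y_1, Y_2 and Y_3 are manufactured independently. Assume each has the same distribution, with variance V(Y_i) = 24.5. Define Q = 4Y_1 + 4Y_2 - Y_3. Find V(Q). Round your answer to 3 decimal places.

By independence, V(Q) = (4)²V(Y_1) + (4)²V(Y_2) + (-1)²V(Y_3)
= (4)²·24.5 + (4)²·24.5 + (-1)²·24.5 = 808.5

808.500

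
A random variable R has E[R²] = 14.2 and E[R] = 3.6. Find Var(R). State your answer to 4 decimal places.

1.2400

Var(R) = 14.2 − (3.6)² = 1.24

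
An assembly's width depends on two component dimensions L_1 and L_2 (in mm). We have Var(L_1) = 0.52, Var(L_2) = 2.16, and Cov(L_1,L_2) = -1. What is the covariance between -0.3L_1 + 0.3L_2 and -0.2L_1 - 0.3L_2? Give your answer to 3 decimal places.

-0.193

Cov(-0.3L_1 + 0.3L_2, -0.2L_1 - 0.3L_2) = (-0.3)(-0.2)Var(L_1) + (0.3)(-0.3)Var(L_2) + [(-0.3)(-0.3) + (0.3)(-0.2)]Cov(L_1,L_2)
= 0.06·0.52 + -0.09·2.16 + 0.03·-1 = -0.1932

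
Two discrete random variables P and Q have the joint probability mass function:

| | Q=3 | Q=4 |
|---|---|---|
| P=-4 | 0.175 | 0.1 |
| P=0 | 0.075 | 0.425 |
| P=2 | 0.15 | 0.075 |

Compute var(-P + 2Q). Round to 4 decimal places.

E[P] = -0.65,  E[Q] = 3.6,  E[PQ] = -2.2
var(P) = 5.3 − (-0.65)² = 4.8775;  var(Q) = 13.2 − (3.6)² = 0.24
Cov(P,Q) = -2.2 − (-0.65)(3.6) = 0.14
var(-P + 2Q) = (-1)²·4.8775 + (2)²·0.24 + 2·(-1)·(2)·0.14 = 5.2775

5.2775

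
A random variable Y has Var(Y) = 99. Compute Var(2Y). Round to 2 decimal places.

396.00

Var(2Y) = (2)²·Var(Y) = 4·99 = 396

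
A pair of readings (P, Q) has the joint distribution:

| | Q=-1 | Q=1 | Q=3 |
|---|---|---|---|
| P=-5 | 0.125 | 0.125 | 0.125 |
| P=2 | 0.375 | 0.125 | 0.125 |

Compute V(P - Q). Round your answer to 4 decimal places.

E[P] = -0.625,  E[Q] = 0.5,  E[PQ] = -1.625
V(P) = 11.875 − (-0.625)² = 11.484375;  V(Q) = 3 − (0.5)² = 2.75
Cov(P,Q) = -1.625 − (-0.625)(0.5) = -1.3125
V(P - Q) = (1)²·11.484375 + (-1)²·2.75 + 2·(1)·(-1)·-1.3125 = 16.859375

16.8594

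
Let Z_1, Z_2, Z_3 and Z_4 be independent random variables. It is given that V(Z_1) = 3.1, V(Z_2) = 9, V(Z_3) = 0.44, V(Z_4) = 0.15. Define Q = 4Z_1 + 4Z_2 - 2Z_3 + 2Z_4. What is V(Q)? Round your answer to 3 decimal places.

195.960

By independence, V(Q) = (4)²V(Z_1) + (4)²V(Z_2) + (-2)²V(Z_3) + (2)²V(Z_4)
= (4)²·3.1 + (4)²·9 + (-2)²·0.44 + (2)²·0.15 = 195.96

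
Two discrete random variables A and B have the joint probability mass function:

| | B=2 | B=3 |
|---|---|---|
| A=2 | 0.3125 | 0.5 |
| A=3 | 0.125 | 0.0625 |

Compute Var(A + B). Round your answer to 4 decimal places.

0.3125

E[A] = 2.1875,  E[B] = 2.5625,  E[AB] = 5.5625
Var(A) = 4.9375 − (2.1875)² = 0.15234375;  Var(B) = 6.8125 − (2.5625)² = 0.24609375
Cov(A,B) = 5.5625 − (2.1875)(2.5625) = -0.04296875
Var(A + B) = (1)²·0.15234375 + (1)²·0.24609375 + 2·(1)·(1)·-0.04296875 = 0.3125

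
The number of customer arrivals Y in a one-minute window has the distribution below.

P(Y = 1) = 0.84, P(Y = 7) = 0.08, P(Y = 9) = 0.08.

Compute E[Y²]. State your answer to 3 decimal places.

11.240

E[Y²] = (1)²(0.84) + (7)²(0.08) + (9)²(0.08) = 11.24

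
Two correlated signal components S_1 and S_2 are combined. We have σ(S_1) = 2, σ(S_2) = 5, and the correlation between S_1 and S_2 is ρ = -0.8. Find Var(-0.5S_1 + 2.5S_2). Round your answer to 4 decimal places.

177.2500

Var(S_1) = (2)² = 4;  Var(S_2) = (5)² = 25
Cov(S_1,S_2) = ρ·σ(S_1)·σ(S_2) = -0.8·2·5 = -8
Var(-0.5S_1 + 2.5S_2) = (-0.5)²·Var(S_1) + (2.5)²·Var(S_2) + 2·(-0.5)·(2.5)·Cov(S_1,S_2)
= 0.25·4 + 6.25·25 + -2.5·-8 = 177.25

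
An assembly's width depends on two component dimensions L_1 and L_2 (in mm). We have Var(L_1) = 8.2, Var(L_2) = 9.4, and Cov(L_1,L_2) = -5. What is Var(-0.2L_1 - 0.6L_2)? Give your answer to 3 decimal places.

Var(-0.2L_1 - 0.6L_2) = (-0.2)²·Var(L_1) + (-0.6)²·Var(L_2) + 2·(-0.2)·(-0.6)·Cov(L_1,L_2)
= 0.04·8.2 + 0.36·9.4 + 0.24·-5 = 2.512

2.512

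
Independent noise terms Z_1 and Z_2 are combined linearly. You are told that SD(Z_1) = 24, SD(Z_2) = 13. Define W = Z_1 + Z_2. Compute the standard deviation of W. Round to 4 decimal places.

Var(Z_1) = 576, Var(Z_2) = 169
By independence, Var(W) = (1)²Var(Z_1) + (1)²Var(Z_2)
= (1)²·576 + (1)²·169 = 745
SD(W) = √745 ≈ 27.2947

27.2947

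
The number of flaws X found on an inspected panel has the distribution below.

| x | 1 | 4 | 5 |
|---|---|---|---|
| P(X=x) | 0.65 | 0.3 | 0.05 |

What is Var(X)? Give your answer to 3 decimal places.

E[X] = (1)(0.65) + (4)(0.3) + (5)(0.05) = 2.1
E[X²] = (1)²(0.65) + (4)²(0.3) + (5)²(0.05) = 6.7
Var(X) = E[X²] − (E[X])² = 6.7 − (2.1)² = 2.29

2.290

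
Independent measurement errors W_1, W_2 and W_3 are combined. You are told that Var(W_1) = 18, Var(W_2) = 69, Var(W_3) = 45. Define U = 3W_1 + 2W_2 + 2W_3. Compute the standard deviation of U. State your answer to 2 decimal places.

24.86

By independence, Var(U) = (3)²Var(W_1) + (2)²Var(W_2) + (2)²Var(W_3)
= (3)²·18 + (2)²·69 + (2)²·45 = 618
σ(U) = √618 ≈ 24.86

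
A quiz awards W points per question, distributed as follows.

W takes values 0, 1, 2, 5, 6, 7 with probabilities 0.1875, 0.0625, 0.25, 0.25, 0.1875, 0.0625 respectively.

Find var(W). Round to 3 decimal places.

5.734

E[W] = (0)(0.1875) + (1)(0.0625) + (2)(0.25) + (5)(0.25) + (6)(0.1875) + (7)(0.0625) = 3.375
E[W²] = (0)²(0.1875) + (1)²(0.0625) + (2)²(0.25) + (5)²(0.25) + (6)²(0.1875) + (7)²(0.0625) = 17.125
var(W) = E[W²] − (E[W])² = 17.125 − (3.375)² = 5.734375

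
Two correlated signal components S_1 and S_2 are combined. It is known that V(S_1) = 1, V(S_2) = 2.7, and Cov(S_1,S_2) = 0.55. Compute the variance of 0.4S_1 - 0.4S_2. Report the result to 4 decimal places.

0.4160

V(0.4S_1 - 0.4S_2) = (0.4)²·V(S_1) + (-0.4)²·V(S_2) + 2·(0.4)·(-0.4)·Cov(S_1,S_2)
= 0.16·1 + 0.16·2.7 + -0.32·0.55 = 0.416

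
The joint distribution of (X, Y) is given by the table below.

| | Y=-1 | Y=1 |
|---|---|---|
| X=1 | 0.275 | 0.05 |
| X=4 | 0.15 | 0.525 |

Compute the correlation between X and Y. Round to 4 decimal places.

0.5912

E[X] = 3.025,  E[Y] = 0.15
E[XY] = 1.275
Cov(X,Y) = E[XY] − E[X]E[Y] = 1.275 − (3.025)(0.15) = 0.82125
var(X) = 1.974375,  var(Y) = 0.9775
ρ = 0.82125 / √(1.974375·0.9775) ≈ 0.5912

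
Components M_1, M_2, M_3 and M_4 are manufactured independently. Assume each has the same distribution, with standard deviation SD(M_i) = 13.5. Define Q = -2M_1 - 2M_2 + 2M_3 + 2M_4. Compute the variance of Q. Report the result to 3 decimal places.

Var(M_i) = (13.5)² = 182.25
By independence, Var(Q) = (-2)²Var(M_1) + (-2)²Var(M_2) + (2)²Var(M_3) + (2)²Var(M_4)
= (-2)²·182.25 + (-2)²·182.25 + (2)²·182.25 + (2)²·182.25 = 2916

2916.000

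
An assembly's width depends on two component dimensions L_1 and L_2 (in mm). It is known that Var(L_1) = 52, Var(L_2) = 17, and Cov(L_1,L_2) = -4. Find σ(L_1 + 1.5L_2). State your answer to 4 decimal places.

Var(L_1 + 1.5L_2) = (1)²·Var(L_1) + (1.5)²·Var(L_2) + 2·(1)·(1.5)·Cov(L_1,L_2)
= 1·52 + 2.25·17 + 3·-4 = 78.25
σ(L_1 + 1.5L_2) = √78.25 ≈ 8.8459

8.8459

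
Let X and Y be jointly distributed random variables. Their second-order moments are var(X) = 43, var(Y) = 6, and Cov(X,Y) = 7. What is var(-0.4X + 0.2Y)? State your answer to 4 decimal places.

var(-0.4X + 0.2Y) = (-0.4)²·var(X) + (0.2)²·var(Y) + 2·(-0.4)·(0.2)·Cov(X,Y)
= 0.16·43 + 0.04·6 + -0.16·7 = 6

6.0000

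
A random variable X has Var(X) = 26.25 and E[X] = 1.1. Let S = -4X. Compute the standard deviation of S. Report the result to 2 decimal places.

20.49

Var(-4X) = (-4)²·26.25 = 420
SD(S) = √420 ≈ 20.49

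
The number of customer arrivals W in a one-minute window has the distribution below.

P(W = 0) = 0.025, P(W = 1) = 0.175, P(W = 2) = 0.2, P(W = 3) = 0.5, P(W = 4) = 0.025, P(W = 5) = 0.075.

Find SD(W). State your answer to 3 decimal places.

E[W] = (0)(0.025) + (1)(0.175) + (2)(0.2) + (3)(0.5) + (4)(0.025) + (5)(0.075) = 2.55
E[W²] = (0)²(0.025) + (1)²(0.175) + (2)²(0.2) + (3)²(0.5) + (4)²(0.025) + (5)²(0.075) = 7.75
var(W) = E[W²] − (E[W])² = 7.75 − (2.55)² = 1.2475
SD(W) = √1.2475 ≈ 1.117

1.117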